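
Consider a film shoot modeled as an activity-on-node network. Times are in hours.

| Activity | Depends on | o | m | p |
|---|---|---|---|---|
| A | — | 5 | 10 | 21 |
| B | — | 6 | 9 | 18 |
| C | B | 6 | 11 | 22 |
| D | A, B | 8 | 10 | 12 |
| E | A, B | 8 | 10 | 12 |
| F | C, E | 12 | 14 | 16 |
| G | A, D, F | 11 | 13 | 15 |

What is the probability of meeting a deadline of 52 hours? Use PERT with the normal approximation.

0.807

te_A = (5 + 4·10 + 21)/6 = 66/6 = 11; σ²_A = ((21−5)/6)² = 7.111
te_B = (6 + 4·9 + 18)/6 = 60/6 = 10; σ²_B = ((18−6)/6)² = 4.000
te_C = (6 + 4·11 + 22)/6 = 72/6 = 12; σ²_C = ((22−6)/6)² = 7.111
te_D = (8 + 4·10 + 12)/6 = 60/6 = 10; σ²_D = ((12−8)/6)² = 0.444
te_E = (8 + 4·10 + 12)/6 = 60/6 = 10; σ²_E = ((12−8)/6)² = 0.444
te_F = (12 + 4·14 + 16)/6 = 84/6 = 14; σ²_F = ((16−12)/6)² = 0.444
te_G = (11 + 4·13 + 15)/6 = 78/6 = 13; σ²_G = ((15−11)/6)² = 0.444

Forward pass:
ES_A = 0; EF_A = 11
ES_B = 0; EF_B = 10
ES_C = 10; EF_C = 10+12 = 22
ES_D = max(EF_A=11, EF_B=10) = 11; EF_D = 11+10 = 21
ES_E = max(EF_A=11, EF_B=10) = 11; EF_E = 11+10 = 21
ES_F = max(EF_C=22, EF_E=21) = 22; EF_F = 22+14 = 36
ES_G = max(EF_A=11, EF_D=21, EF_F=36) = 36; EF_G = 36+13 = 49
Expected project duration μ = 49 hours. Critical path: B → C → F → G.

Variance along critical path = 4.000 + 7.111 + 0.444 + 0.444 = 12.000; σ = √12.000 = 3.464 hours.
Z = (52 − 49) / 3.464 = 0.866
P(T ≤ 52) = Φ(0.866) ≈ 0.807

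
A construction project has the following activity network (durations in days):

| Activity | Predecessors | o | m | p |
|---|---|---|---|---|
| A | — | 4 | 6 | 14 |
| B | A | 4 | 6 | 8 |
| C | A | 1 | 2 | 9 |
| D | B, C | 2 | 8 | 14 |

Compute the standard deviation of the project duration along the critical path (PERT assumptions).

2.69 days

te_A = (4 + 4·6 + 14)/6 = 42/6 = 7; σ²_A = ((14−4)/6)² = 2.778
te_B = (4 + 4·6 + 8)/6 = 36/6 = 6; σ²_B = ((8−4)/6)² = 0.444
te_C = (1 + 4·2 + 9)/6 = 18/6 = 3; σ²_C = ((9−1)/6)² = 1.778
te_D = (2 + 4·8 + 14)/6 = 48/6 = 8; σ²_D = ((14−2)/6)² = 4.000

Forward pass:
ES_A = 0; EF_A = 7
ES_B = 7; EF_B = 7+6 = 13
ES_C = 7; EF_C = 7+3 = 10
ES_D = max(EF_B=13, EF_C=10) = 13; EF_D = 13+8 = 21
Expected project duration μ = 21 days. Critical path: A → B → D.

Variance along critical path = 2.778 + 0.444 + 4.000 = 7.222
σ = √7.222 = 2.687 days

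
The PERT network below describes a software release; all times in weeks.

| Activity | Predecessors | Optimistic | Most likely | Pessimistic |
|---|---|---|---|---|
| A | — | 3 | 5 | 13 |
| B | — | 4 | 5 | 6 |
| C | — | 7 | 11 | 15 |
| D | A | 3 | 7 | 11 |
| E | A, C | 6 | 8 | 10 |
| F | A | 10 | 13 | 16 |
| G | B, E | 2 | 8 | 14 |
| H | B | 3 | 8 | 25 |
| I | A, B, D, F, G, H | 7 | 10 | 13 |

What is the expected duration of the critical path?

te_A = (3 + 4·5 + 13)/6 = 36/6 = 6
te_B = (4 + 4·5 + 6)/6 = 30/6 = 5
te_C = (7 + 4·11 + 15)/6 = 66/6 = 11
te_D = (3 + 4·7 + 11)/6 = 42/6 = 7
te_E = (6 + 4·8 + 10)/6 = 48/6 = 8
te_F = (10 + 4·13 + 16)/6 = 78/6 = 13
te_G = (2 + 4·8 + 14)/6 = 48/6 = 8
te_H = (3 + 4·8 + 25)/6 = 60/6 = 10
te_I = (7 + 4·10 + 13)/6 = 60/6 = 10

Forward pass:
ES_A = 0; EF_A = 6
ES_B = 0; EF_B = 5
ES_C = 0; EF_C = 11
ES_D = 6; EF_D = 6+7 = 13
ES_E = max(EF_A=6, EF_C=11) = 11; EF_E = 11+8 = 19
ES_F = 6; EF_F = 6+13 = 19
ES_G = max(EF_B=5, EF_E=19) = 19; EF_G = 19+8 = 27
ES_H = 5; EF_H = 5+10 = 15
ES_I = max(EF_A=6, EF_B=5, EF_D=13, EF_F=19, EF_G=27, EF_H=15) = 27; EF_I = 27+10 = 37
Expected project duration μ = 37 weeks. Critical path: C → E → G → I.

37 weeks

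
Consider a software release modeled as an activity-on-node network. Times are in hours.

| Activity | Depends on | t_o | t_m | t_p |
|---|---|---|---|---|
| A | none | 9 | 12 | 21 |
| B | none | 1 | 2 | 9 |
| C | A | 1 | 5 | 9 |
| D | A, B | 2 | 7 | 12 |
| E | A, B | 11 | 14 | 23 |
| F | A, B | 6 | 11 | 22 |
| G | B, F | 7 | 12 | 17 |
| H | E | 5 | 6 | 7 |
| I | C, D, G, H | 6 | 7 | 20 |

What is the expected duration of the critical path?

46 hours

te_A = (9 + 4·12 + 21)/6 = 78/6 = 13
te_B = (1 + 4·2 + 9)/6 = 18/6 = 3
te_C = (1 + 4·5 + 9)/6 = 30/6 = 5
te_D = (2 + 4·7 + 12)/6 = 42/6 = 7
te_E = (11 + 4·14 + 23)/6 = 90/6 = 15
te_F = (6 + 4·11 + 22)/6 = 72/6 = 12
te_G = (7 + 4·12 + 17)/6 = 72/6 = 12
te_H = (5 + 4·6 + 7)/6 = 36/6 = 6
te_I = (6 + 4·7 + 20)/6 = 54/6 = 9

Forward pass:
ES_A = 0; EF_A = 13
ES_B = 0; EF_B = 3
ES_C = 13; EF_C = 13+5 = 18
ES_D = max(EF_A=13, EF_B=3) = 13; EF_D = 13+7 = 20
ES_E = max(EF_A=13, EF_B=3) = 13; EF_E = 13+15 = 28
ES_F = max(EF_A=13, EF_B=3) = 13; EF_F = 13+12 = 25
ES_G = max(EF_B=3, EF_F=25) = 25; EF_G = 25+12 = 37
ES_H = 28; EF_H = 28+6 = 34
ES_I = max(EF_C=18, EF_D=20, EF_G=37, EF_H=34) = 37; EF_I = 37+9 = 46
Expected project duration μ = 46 hours. Critical path: A → F → G → I.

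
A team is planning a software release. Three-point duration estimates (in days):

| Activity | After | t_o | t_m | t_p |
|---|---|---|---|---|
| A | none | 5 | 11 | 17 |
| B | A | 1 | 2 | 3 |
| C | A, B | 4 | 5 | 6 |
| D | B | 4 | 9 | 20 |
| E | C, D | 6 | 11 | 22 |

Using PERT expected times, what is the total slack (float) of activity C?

te_A = (5 + 4·11 + 17)/6 = 66/6 = 11
te_B = (1 + 4·2 + 3)/6 = 12/6 = 2
te_C = (4 + 4·5 + 6)/6 = 30/6 = 5
te_D = (4 + 4·9 + 20)/6 = 60/6 = 10
te_E = (6 + 4·11 + 22)/6 = 72/6 = 12

Forward pass:
ES_A = 0; EF_A = 11
ES_B = 11; EF_B = 11+2 = 13
ES_C = max(EF_A=11, EF_B=13) = 13; EF_C = 13+5 = 18
ES_D = 13; EF_D = 13+10 = 23
ES_E = max(EF_C=18, EF_D=23) = 23; EF_E = 23+12 = 35
Expected project duration μ = 35 days. Critical path: A → B → D → E.

Backward pass:
LF_E = 35; LS_E = 35−12 = 23
LF_D = LS_E = 23; LS_D = 23−10 = 13
LF_C = LS_E = 23; LS_C = 23−5 = 18
LF_B = min(LS_C=18, LS_D=13) = 13; LS_B = 13−2 = 11
LF_A = min(LS_B=11, LS_C=18) = 11; LS_A = 11−11 = 0
Slack_C = LS_C − ES_C = 18 − 13 = 5

5 days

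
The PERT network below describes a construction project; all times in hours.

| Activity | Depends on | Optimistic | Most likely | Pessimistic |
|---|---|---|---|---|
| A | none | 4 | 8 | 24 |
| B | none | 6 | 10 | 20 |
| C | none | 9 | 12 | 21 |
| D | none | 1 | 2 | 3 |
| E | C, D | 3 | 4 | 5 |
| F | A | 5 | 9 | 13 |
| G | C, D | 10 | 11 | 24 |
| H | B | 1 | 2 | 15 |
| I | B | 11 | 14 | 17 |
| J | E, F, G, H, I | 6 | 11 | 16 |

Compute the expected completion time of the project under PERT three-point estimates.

37 hours

te_A = (4 + 4·8 + 24)/6 = 60/6 = 10
te_B = (6 + 4·10 + 20)/6 = 66/6 = 11
te_C = (9 + 4·12 + 21)/6 = 78/6 = 13
te_D = (1 + 4·2 + 3)/6 = 12/6 = 2
te_E = (3 + 4·4 + 5)/6 = 24/6 = 4
te_F = (5 + 4·9 + 13)/6 = 54/6 = 9
te_G = (10 + 4·11 + 24)/6 = 78/6 = 13
te_H = (1 + 4·2 + 15)/6 = 24/6 = 4
te_I = (11 + 4·14 + 17)/6 = 84/6 = 14
te_J = (6 + 4·11 + 16)/6 = 66/6 = 11

Forward pass:
ES_A = 0; EF_A = 10
ES_B = 0; EF_B = 11
ES_C = 0; EF_C = 13
ES_D = 0; EF_D = 2
ES_E = max(EF_C=13, EF_D=2) = 13; EF_E = 13+4 = 17
ES_F = 10; EF_F = 10+9 = 19
ES_G = max(EF_C=13, EF_D=2) = 13; EF_G = 13+13 = 26
ES_H = 11; EF_H = 11+4 = 15
ES_I = 11; EF_I = 11+14 = 25
ES_J = max(EF_E=17, EF_F=19, EF_G=26, EF_H=15, EF_I=25) = 26; EF_J = 26+11 = 37
Expected project duration μ = 37 hours. Critical path: C → G → J.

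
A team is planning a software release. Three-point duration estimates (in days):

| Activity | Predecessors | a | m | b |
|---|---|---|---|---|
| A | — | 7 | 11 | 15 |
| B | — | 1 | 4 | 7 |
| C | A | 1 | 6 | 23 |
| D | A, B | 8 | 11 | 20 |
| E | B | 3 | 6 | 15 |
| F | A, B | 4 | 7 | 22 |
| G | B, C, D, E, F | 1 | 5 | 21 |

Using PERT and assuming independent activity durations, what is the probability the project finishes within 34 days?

0.835

te_A = (7 + 4·11 + 15)/6 = 66/6 = 11; σ²_A = ((15−7)/6)² = 1.778
te_B = (1 + 4·4 + 7)/6 = 24/6 = 4; σ²_B = ((7−1)/6)² = 1.000
te_C = (1 + 4·6 + 23)/6 = 48/6 = 8; σ²_C = ((23−1)/6)² = 13.444
te_D = (8 + 4·11 + 20)/6 = 72/6 = 12; σ²_D = ((20−8)/6)² = 4.000
te_E = (3 + 4·6 + 15)/6 = 42/6 = 7; σ²_E = ((15−3)/6)² = 4.000
te_F = (4 + 4·7 + 22)/6 = 54/6 = 9; σ²_F = ((22−4)/6)² = 9.000
te_G = (1 + 4·5 + 21)/6 = 42/6 = 7; σ²_G = ((21−1)/6)² = 11.111

Forward pass:
ES_A = 0; EF_A = 11
ES_B = 0; EF_B = 4
ES_C = 11; EF_C = 11+8 = 19
ES_D = max(EF_A=11, EF_B=4) = 11; EF_D = 11+12 = 23
ES_E = 4; EF_E = 4+7 = 11
ES_F = max(EF_A=11, EF_B=4) = 11; EF_F = 11+9 = 20
ES_G = max(EF_B=4, EF_C=19, EF_D=23, EF_E=11, EF_F=20) = 23; EF_G = 23+7 = 30
Expected project duration μ = 30 days. Critical path: A → D → G.

Variance along critical path = 1.778 + 4.000 + 11.111 = 16.889; σ = √16.889 = 4.110 days.
Z = (34 − 30) / 4.110 = 0.973
P(T ≤ 34) = Φ(0.973) ≈ 0.835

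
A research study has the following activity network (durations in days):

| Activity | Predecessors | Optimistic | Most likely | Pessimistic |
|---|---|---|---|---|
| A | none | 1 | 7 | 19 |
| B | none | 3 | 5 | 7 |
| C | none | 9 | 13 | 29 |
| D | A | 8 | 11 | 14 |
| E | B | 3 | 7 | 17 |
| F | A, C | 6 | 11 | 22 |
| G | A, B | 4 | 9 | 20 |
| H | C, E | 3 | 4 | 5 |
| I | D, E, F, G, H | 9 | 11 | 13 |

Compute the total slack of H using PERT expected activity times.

te_A = (1 + 4·7 + 19)/6 = 48/6 = 8
te_B = (3 + 4·5 + 7)/6 = 30/6 = 5
te_C = (9 + 4·13 + 29)/6 = 90/6 = 15
te_D = (8 + 4·11 + 14)/6 = 66/6 = 11
te_E = (3 + 4·7 + 17)/6 = 48/6 = 8
te_F = (6 + 4·11 + 22)/6 = 72/6 = 12
te_G = (4 + 4·9 + 20)/6 = 60/6 = 10
te_H = (3 + 4·4 + 5)/6 = 24/6 = 4
te_I = (9 + 4·11 + 13)/6 = 66/6 = 11

Forward pass:
ES_A = 0; EF_A = 8
ES_B = 0; EF_B = 5
ES_C = 0; EF_C = 15
ES_D = 8; EF_D = 8+11 = 19
ES_E = 5; EF_E = 5+8 = 13
ES_F = max(EF_A=8, EF_C=15) = 15; EF_F = 15+12 = 27
ES_G = max(EF_A=8, EF_B=5) = 8; EF_G = 8+10 = 18
ES_H = max(EF_C=15, EF_E=13) = 15; EF_H = 15+4 = 19
ES_I = max(EF_D=19, EF_E=13, EF_F=27, EF_G=18, EF_H=19) = 27; EF_I = 27+11 = 38
Expected project duration μ = 38 days. Critical path: C → F → I.

Backward pass:
LF_I = 38; LS_I = 38−11 = 27
LF_H = LS_I = 27; LS_H = 27−4 = 23
LF_G = LS_I = 27; LS_G = 27−10 = 17
LF_F = LS_I = 27; LS_F = 27−12 = 15
LF_E = min(LS_H=23, LS_I=27) = 23; LS_E = 23−8 = 15
LF_D = LS_I = 27; LS_D = 27−11 = 16
LF_C = min(LS_F=15, LS_H=23) = 15; LS_C = 15−15 = 0
LF_B = min(LS_E=15, LS_G=17) = 15; LS_B = 15−5 = 10
LF_A = min(LS_D=16, LS_F=15, LS_G=17) = 15; LS_A = 15−8 = 7
Slack_H = LS_H − ES_H = 23 − 15 = 8

8 days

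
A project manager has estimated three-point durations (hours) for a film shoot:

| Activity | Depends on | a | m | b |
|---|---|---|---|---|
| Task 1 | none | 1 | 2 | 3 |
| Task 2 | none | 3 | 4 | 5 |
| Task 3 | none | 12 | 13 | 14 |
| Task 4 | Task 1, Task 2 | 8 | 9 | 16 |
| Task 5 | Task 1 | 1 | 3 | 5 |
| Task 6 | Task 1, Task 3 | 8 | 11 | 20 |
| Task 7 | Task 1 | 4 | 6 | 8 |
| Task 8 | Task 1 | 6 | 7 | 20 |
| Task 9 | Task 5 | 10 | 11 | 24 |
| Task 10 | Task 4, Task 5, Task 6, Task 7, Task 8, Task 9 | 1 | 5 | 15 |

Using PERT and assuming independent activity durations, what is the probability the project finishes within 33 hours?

te_Task 1 = (1 + 4·2 + 3)/6 = 12/6 = 2; σ²_Task 1 = ((3−1)/6)² = 0.111
te_Task 2 = (3 + 4·4 + 5)/6 = 24/6 = 4; σ²_Task 2 = ((5−3)/6)² = 0.111
te_Task 3 = (12 + 4·13 + 14)/6 = 78/6 = 13; σ²_Task 3 = ((14−12)/6)² = 0.111
te_Task 4 = (8 + 4·9 + 16)/6 = 60/6 = 10; σ²_Task 4 = ((16−8)/6)² = 1.778
te_Task 5 = (1 + 4·3 + 5)/6 = 18/6 = 3; σ²_Task 5 = ((5−1)/6)² = 0.444
te_Task 6 = (8 + 4·11 + 20)/6 = 72/6 = 12; σ²_Task 6 = ((20−8)/6)² = 4.000
te_Task 7 = (4 + 4·6 + 8)/6 = 36/6 = 6; σ²_Task 7 = ((8−4)/6)² = 0.444
te_Task 8 = (6 + 4·7 + 20)/6 = 54/6 = 9; σ²_Task 8 = ((20−6)/6)² = 5.444
te_Task 9 = (10 + 4·11 + 24)/6 = 78/6 = 13; σ²_Task 9 = ((24−10)/6)² = 5.444
te_Task 10 = (1 + 4·5 + 15)/6 = 36/6 = 6; σ²_Task 10 = ((15−1)/6)² = 5.444

Forward pass:
ES_Task 1 = 0; EF_Task 1 = 2
ES_Task 2 = 0; EF_Task 2 = 4
ES_Task 3 = 0; EF_Task 3 = 13
ES_Task 4 = max(EF_Task 1=2, EF_Task 2=4) = 4; EF_Task 4 = 4+10 = 14
ES_Task 5 = 2; EF_Task 5 = 2+3 = 5
ES_Task 6 = max(EF_Task 1=2, EF_Task 3=13) = 13; EF_Task 6 = 13+12 = 25
ES_Task 7 = 2; EF_Task 7 = 2+6 = 8
ES_Task 8 = 2; EF_Task 8 = 2+9 = 11
ES_Task 9 = 5; EF_Task 9 = 5+13 = 18
ES_Task 10 = max(EF_Task 4=14, EF_Task 5=5, EF_Task 6=25, EF_Task 7=8, EF_Task 8=11, EF_Task 9=18) = 25; EF_Task 10 = 25+6 = 31
Expected project duration μ = 31 hours. Critical path: Task 3 → Task 6 → Task 10.

Variance along critical path = 0.111 + 4.000 + 5.444 = 9.556; σ = √9.556 = 3.091 hours.
Z = (33 − 31) / 3.091 = 0.647
P(T ≤ 33) = Φ(0.647) ≈ 0.741

0.741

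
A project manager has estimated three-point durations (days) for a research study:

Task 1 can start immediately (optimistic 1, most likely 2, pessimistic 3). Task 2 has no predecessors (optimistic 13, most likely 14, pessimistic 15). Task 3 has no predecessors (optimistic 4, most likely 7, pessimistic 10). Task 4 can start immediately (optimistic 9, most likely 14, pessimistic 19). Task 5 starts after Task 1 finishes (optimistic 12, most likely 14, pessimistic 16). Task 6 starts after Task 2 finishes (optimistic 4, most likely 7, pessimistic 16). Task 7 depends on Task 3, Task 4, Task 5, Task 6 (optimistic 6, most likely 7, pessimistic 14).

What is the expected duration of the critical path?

30 days

te_Task 1 = (1 + 4·2 + 3)/6 = 12/6 = 2
te_Task 2 = (13 + 4·14 + 15)/6 = 84/6 = 14
te_Task 3 = (4 + 4·7 + 10)/6 = 42/6 = 7
te_Task 4 = (9 + 4·14 + 19)/6 = 84/6 = 14
te_Task 5 = (12 + 4·14 + 16)/6 = 84/6 = 14
te_Task 6 = (4 + 4·7 + 16)/6 = 48/6 = 8
te_Task 7 = (6 + 4·7 + 14)/6 = 48/6 = 8

Forward pass:
ES_Task 1 = 0; EF_Task 1 = 2
ES_Task 2 = 0; EF_Task 2 = 14
ES_Task 3 = 0; EF_Task 3 = 7
ES_Task 4 = 0; EF_Task 4 = 14
ES_Task 5 = 2; EF_Task 5 = 2+14 = 16
ES_Task 6 = 14; EF_Task 6 = 14+8 = 22
ES_Task 7 = max(EF_Task 3=7, EF_Task 4=14, EF_Task 5=16, EF_Task 6=22) = 22; EF_Task 7 = 22+8 = 30
Expected project duration μ = 30 days. Critical path: Task 2 → Task 6 → Task 7.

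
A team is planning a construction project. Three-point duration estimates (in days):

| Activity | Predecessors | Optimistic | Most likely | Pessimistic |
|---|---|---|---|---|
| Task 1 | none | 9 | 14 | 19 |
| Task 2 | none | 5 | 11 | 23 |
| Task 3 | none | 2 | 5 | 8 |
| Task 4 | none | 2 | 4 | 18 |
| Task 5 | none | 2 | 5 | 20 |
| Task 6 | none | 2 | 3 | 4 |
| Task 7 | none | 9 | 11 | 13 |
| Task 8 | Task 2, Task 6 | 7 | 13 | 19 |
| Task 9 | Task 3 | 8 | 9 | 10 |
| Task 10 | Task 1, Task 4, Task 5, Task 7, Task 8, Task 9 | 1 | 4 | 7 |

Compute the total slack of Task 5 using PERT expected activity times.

18 days

te_Task 1 = (9 + 4·14 + 19)/6 = 84/6 = 14
te_Task 2 = (5 + 4·11 + 23)/6 = 72/6 = 12
te_Task 3 = (2 + 4·5 + 8)/6 = 30/6 = 5
te_Task 4 = (2 + 4·4 + 18)/6 = 36/6 = 6
te_Task 5 = (2 + 4·5 + 20)/6 = 42/6 = 7
te_Task 6 = (2 + 4·3 + 4)/6 = 18/6 = 3
te_Task 7 = (9 + 4·11 + 13)/6 = 66/6 = 11
te_Task 8 = (7 + 4·13 + 19)/6 = 78/6 = 13
te_Task 9 = (8 + 4·9 + 10)/6 = 54/6 = 9
te_Task 10 = (1 + 4·4 + 7)/6 = 24/6 = 4

Forward pass:
ES_Task 1 = 0; EF_Task 1 = 14
ES_Task 2 = 0; EF_Task 2 = 12
ES_Task 3 = 0; EF_Task 3 = 5
ES_Task 4 = 0; EF_Task 4 = 6
ES_Task 5 = 0; EF_Task 5 = 7
ES_Task 6 = 0; EF_Task 6 = 3
ES_Task 7 = 0; EF_Task 7 = 11
ES_Task 8 = max(EF_Task 2=12, EF_Task 6=3) = 12; EF_Task 8 = 12+13 = 25
ES_Task 9 = 5; EF_Task 9 = 5+9 = 14
ES_Task 10 = max(EF_Task 1=14, EF_Task 4=6, EF_Task 5=7, EF_Task 7=11, EF_Task 8=25, EF_Task 9=14) = 25; EF_Task 10 = 25+4 = 29
Expected project duration μ = 29 days. Critical path: Task 2 → Task 8 → Task 10.

Backward pass:
LF_Task 10 = 29; LS_Task 10 = 29−4 = 25
LF_Task 9 = LS_Task 10 = 25; LS_Task 9 = 25−9 = 16
LF_Task 8 = LS_Task 10 = 25; LS_Task 8 = 25−13 = 12
LF_Task 7 = LS_Task 10 = 25; LS_Task 7 = 25−11 = 14
LF_Task 6 = LS_Task 8 = 12; LS_Task 6 = 12−3 = 9
LF_Task 5 = LS_Task 10 = 25; LS_Task 5 = 25−7 = 18
LF_Task 4 = LS_Task 10 = 25; LS_Task 4 = 25−6 = 19
LF_Task 3 = LS_Task 9 = 16; LS_Task 3 = 16−5 = 11
LF_Task 2 = LS_Task 8 = 12; LS_Task 2 = 12−12 = 0
LF_Task 1 = LS_Task 10 = 25; LS_Task 1 = 25−14 = 11
Slack_Task 5 = LS_Task 5 − ES_Task 5 = 18 − 0 = 18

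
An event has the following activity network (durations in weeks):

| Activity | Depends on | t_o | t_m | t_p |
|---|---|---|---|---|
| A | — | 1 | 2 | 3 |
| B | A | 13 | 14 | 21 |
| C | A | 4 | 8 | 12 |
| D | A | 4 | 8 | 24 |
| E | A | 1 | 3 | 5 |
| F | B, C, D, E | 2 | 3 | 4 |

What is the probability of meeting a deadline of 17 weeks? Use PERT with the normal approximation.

0.017

te_A = (1 + 4·2 + 3)/6 = 12/6 = 2; σ²_A = ((3−1)/6)² = 0.111
te_B = (13 + 4·14 + 21)/6 = 90/6 = 15; σ²_B = ((21−13)/6)² = 1.778
te_C = (4 + 4·8 + 12)/6 = 48/6 = 8; σ²_C = ((12−4)/6)² = 1.778
te_D = (4 + 4·8 + 24)/6 = 60/6 = 10; σ²_D = ((24−4)/6)² = 11.111
te_E = (1 + 4·3 + 5)/6 = 18/6 = 3; σ²_E = ((5−1)/6)² = 0.444
te_F = (2 + 4·3 + 4)/6 = 18/6 = 3; σ²_F = ((4−2)/6)² = 0.111

Forward pass:
ES_A = 0; EF_A = 2
ES_B = 2; EF_B = 2+15 = 17
ES_C = 2; EF_C = 2+8 = 10
ES_D = 2; EF_D = 2+10 = 12
ES_E = 2; EF_E = 2+3 = 5
ES_F = max(EF_B=17, EF_C=10, EF_D=12, EF_E=5) = 17; EF_F = 17+3 = 20
Expected project duration μ = 20 weeks. Critical path: A → B → F.

Variance along critical path = 0.111 + 1.778 + 0.111 = 2.000; σ = √2.000 = 1.414 weeks.
Z = (17 − 20) / 1.414 = -2.121
P(T ≤ 17) = Φ(-2.121) ≈ 0.017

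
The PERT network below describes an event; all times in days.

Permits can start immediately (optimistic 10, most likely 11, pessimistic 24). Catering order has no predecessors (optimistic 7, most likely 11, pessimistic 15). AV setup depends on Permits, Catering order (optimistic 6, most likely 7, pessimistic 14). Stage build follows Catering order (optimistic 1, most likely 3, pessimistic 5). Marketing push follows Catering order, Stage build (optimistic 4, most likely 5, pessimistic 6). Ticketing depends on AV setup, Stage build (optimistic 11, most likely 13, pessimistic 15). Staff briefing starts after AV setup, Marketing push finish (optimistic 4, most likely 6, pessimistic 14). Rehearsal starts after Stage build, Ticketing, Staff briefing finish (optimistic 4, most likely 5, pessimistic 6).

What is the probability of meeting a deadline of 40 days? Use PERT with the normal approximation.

0.640

te_Permits = (10 + 4·11 + 24)/6 = 78/6 = 13; σ²_Permits = ((24−10)/6)² = 5.444
te_Catering order = (7 + 4·11 + 15)/6 = 66/6 = 11; σ²_Catering order = ((15−7)/6)² = 1.778
te_AV setup = (6 + 4·7 + 14)/6 = 48/6 = 8; σ²_AV setup = ((14−6)/6)² = 1.778
te_Stage build = (1 + 4·3 + 5)/6 = 18/6 = 3; σ²_Stage build = ((5−1)/6)² = 0.444
te_Marketing push = (4 + 4·5 + 6)/6 = 30/6 = 5; σ²_Marketing push = ((6−4)/6)² = 0.111
te_Ticketing = (11 + 4·13 + 15)/6 = 78/6 = 13; σ²_Ticketing = ((15−11)/6)² = 0.444
te_Staff briefing = (4 + 4·6 + 14)/6 = 42/6 = 7; σ²_Staff briefing = ((14−4)/6)² = 2.778
te_Rehearsal = (4 + 4·5 + 6)/6 = 30/6 = 5; σ²_Rehearsal = ((6−4)/6)² = 0.111

Forward pass:
ES_Permits = 0; EF_Permits = 13
ES_Catering order = 0; EF_Catering order = 11
ES_AV setup = max(EF_Permits=13, EF_Catering order=11) = 13; EF_AV setup = 13+8 = 21
ES_Stage build = 11; EF_Stage build = 11+3 = 14
ES_Marketing push = max(EF_Catering order=11, EF_Stage build=14) = 14; EF_Marketing push = 14+5 = 19
ES_Ticketing = max(EF_AV setup=21, EF_Stage build=14) = 21; EF_Ticketing = 21+13 = 34
ES_Staff briefing = max(EF_AV setup=21, EF_Marketing push=19) = 21; EF_Staff briefing = 21+7 = 28
ES_Rehearsal = max(EF_Stage build=14, EF_Ticketing=34, EF_Staff briefing=28) = 34; EF_Rehearsal = 34+5 = 39
Expected project duration μ = 39 days. Critical path: Permits → AV setup → Ticketing → Rehearsal.

Variance along critical path = 5.444 + 1.778 + 0.444 + 0.111 = 7.778; σ = √7.778 = 2.789 days.
Z = (40 − 39) / 2.789 = 0.359
P(T ≤ 40) = Φ(0.359) ≈ 0.640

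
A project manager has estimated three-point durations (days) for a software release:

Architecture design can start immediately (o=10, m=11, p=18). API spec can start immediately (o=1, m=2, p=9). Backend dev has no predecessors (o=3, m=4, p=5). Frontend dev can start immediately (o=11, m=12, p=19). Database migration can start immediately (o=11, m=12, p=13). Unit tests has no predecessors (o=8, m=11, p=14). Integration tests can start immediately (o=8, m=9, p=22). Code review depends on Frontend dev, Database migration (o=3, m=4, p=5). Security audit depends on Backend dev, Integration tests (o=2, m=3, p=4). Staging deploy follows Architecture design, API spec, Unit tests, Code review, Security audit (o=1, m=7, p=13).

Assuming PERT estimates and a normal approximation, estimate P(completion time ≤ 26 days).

0.795

te_Architecture design = (10 + 4·11 + 18)/6 = 72/6 = 12; σ²_Architecture design = ((18−10)/6)² = 1.778
te_API spec = (1 + 4·2 + 9)/6 = 18/6 = 3; σ²_API spec = ((9−1)/6)² = 1.778
te_Backend dev = (3 + 4·4 + 5)/6 = 24/6 = 4; σ²_Backend dev = ((5−3)/6)² = 0.111
te_Frontend dev = (11 + 4·12 + 19)/6 = 78/6 = 13; σ²_Frontend dev = ((19−11)/6)² = 1.778
te_Database migration = (11 + 4·12 + 13)/6 = 72/6 = 12; σ²_Database migration = ((13−11)/6)² = 0.111
te_Unit tests = (8 + 4·11 + 14)/6 = 66/6 = 11; σ²_Unit tests = ((14−8)/6)² = 1.000
te_Integration tests = (8 + 4·9 + 22)/6 = 66/6 = 11; σ²_Integration tests = ((22−8)/6)² = 5.444
te_Code review = (3 + 4·4 + 5)/6 = 24/6 = 4; σ²_Code review = ((5−3)/6)² = 0.111
te_Security audit = (2 + 4·3 + 4)/6 = 18/6 = 3; σ²_Security audit = ((4−2)/6)² = 0.111
te_Staging deploy = (1 + 4·7 + 13)/6 = 42/6 = 7; σ²_Staging deploy = ((13−1)/6)² = 4.000

Forward pass:
ES_Architecture design = 0; EF_Architecture design = 12
ES_API spec = 0; EF_API spec = 3
ES_Backend dev = 0; EF_Backend dev = 4
ES_Frontend dev = 0; EF_Frontend dev = 13
ES_Database migration = 0; EF_Database migration = 12
ES_Unit tests = 0; EF_Unit tests = 11
ES_Integration tests = 0; EF_Integration tests = 11
ES_Code review = max(EF_Frontend dev=13, EF_Database migration=12) = 13; EF_Code review = 13+4 = 17
ES_Security audit = max(EF_Backend dev=4, EF_Integration tests=11) = 11; EF_Security audit = 11+3 = 14
ES_Staging deploy = max(EF_Architecture design=12, EF_API spec=3, EF_Unit tests=11, EF_Code review=17, EF_Security audit=14) = 17; EF_Staging deploy = 17+7 = 24
Expected project duration μ = 24 days. Critical path: Frontend dev → Code review → Staging deploy.

Variance along critical path = 1.778 + 0.111 + 4.000 = 5.889; σ = √5.889 = 2.427 days.
Z = (26 − 24) / 2.427 = 0.824
P(T ≤ 26) = Φ(0.824) ≈ 0.795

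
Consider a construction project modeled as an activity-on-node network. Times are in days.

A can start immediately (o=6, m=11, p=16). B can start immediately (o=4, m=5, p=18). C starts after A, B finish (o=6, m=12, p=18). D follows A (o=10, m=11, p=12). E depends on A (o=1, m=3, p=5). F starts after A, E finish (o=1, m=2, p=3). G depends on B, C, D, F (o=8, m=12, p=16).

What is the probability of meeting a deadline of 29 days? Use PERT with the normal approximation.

0.020

te_A = (6 + 4·11 + 16)/6 = 66/6 = 11; σ²_A = ((16−6)/6)² = 2.778
te_B = (4 + 4·5 + 18)/6 = 42/6 = 7; σ²_B = ((18−4)/6)² = 5.444
te_C = (6 + 4·12 + 18)/6 = 72/6 = 12; σ²_C = ((18−6)/6)² = 4.000
te_D = (10 + 4·11 + 12)/6 = 66/6 = 11; σ²_D = ((12−10)/6)² = 0.111
te_E = (1 + 4·3 + 5)/6 = 18/6 = 3; σ²_E = ((5−1)/6)² = 0.444
te_F = (1 + 4·2 + 3)/6 = 12/6 = 2; σ²_F = ((3−1)/6)² = 0.111
te_G = (8 + 4·12 + 16)/6 = 72/6 = 12; σ²_G = ((16−8)/6)² = 1.778

Forward pass:
ES_A = 0; EF_A = 11
ES_B = 0; EF_B = 7
ES_C = max(EF_A=11, EF_B=7) = 11; EF_C = 11+12 = 23
ES_D = 11; EF_D = 11+11 = 22
ES_E = 11; EF_E = 11+3 = 14
ES_F = max(EF_A=11, EF_E=14) = 14; EF_F = 14+2 = 16
ES_G = max(EF_B=7, EF_C=23, EF_D=22, EF_F=16) = 23; EF_G = 23+12 = 35
Expected project duration μ = 35 days. Critical path: A → C → G.

Variance along critical path = 2.778 + 4.000 + 1.778 = 8.556; σ = √8.556 = 2.925 days.
Z = (29 − 35) / 2.925 = -2.051
P(T ≤ 29) = Φ(-2.051) ≈ 0.020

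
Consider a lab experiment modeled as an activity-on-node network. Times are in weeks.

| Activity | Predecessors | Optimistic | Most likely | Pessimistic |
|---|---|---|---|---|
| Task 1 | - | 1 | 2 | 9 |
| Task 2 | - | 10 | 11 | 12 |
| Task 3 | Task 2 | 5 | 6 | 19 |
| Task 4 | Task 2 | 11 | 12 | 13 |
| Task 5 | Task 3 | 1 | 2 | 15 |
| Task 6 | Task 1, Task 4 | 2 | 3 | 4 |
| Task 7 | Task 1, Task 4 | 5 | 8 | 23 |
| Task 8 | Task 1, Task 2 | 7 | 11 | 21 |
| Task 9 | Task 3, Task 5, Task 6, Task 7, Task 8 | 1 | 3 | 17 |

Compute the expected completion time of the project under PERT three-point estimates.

te_Task 1 = (1 + 4·2 + 9)/6 = 18/6 = 3
te_Task 2 = (10 + 4·11 + 12)/6 = 66/6 = 11
te_Task 3 = (5 + 4·6 + 19)/6 = 48/6 = 8
te_Task 4 = (11 + 4·12 + 13)/6 = 72/6 = 12
te_Task 5 = (1 + 4·2 + 15)/6 = 24/6 = 4
te_Task 6 = (2 + 4·3 + 4)/6 = 18/6 = 3
te_Task 7 = (5 + 4·8 + 23)/6 = 60/6 = 10
te_Task 8 = (7 + 4·11 + 21)/6 = 72/6 = 12
te_Task 9 = (1 + 4·3 + 17)/6 = 30/6 = 5

Forward pass:
ES_Task 1 = 0; EF_Task 1 = 3
ES_Task 2 = 0; EF_Task 2 = 11
ES_Task 3 = 11; EF_Task 3 = 11+8 = 19
ES_Task 4 = 11; EF_Task 4 = 11+12 = 23
ES_Task 5 = 19; EF_Task 5 = 19+4 = 23
ES_Task 6 = max(EF_Task 1=3, EF_Task 4=23) = 23; EF_Task 6 = 23+3 = 26
ES_Task 7 = max(EF_Task 1=3, EF_Task 4=23) = 23; EF_Task 7 = 23+10 = 33
ES_Task 8 = max(EF_Task 1=3, EF_Task 2=11) = 11; EF_Task 8 = 11+12 = 23
ES_Task 9 = max(EF_Task 3=19, EF_Task 5=23, EF_Task 6=26, EF_Task 7=33, EF_Task 8=23) = 33; EF_Task 9 = 33+5 = 38
Expected project duration μ = 38 weeks. Critical path: Task 2 → Task 4 → Task 7 → Task 9.

38 weeks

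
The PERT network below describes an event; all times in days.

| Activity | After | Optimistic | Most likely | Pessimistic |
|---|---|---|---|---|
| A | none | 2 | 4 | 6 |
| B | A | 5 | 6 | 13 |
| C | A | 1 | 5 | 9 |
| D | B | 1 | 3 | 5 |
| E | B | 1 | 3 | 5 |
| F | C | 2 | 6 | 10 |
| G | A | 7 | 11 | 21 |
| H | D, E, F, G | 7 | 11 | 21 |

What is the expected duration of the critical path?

28 days

te_A = (2 + 4·4 + 6)/6 = 24/6 = 4
te_B = (5 + 4·6 + 13)/6 = 42/6 = 7
te_C = (1 + 4·5 + 9)/6 = 30/6 = 5
te_D = (1 + 4·3 + 5)/6 = 18/6 = 3
te_E = (1 + 4·3 + 5)/6 = 18/6 = 3
te_F = (2 + 4·6 + 10)/6 = 36/6 = 6
te_G = (7 + 4·11 + 21)/6 = 72/6 = 12
te_H = (7 + 4·11 + 21)/6 = 72/6 = 12

Forward pass:
ES_A = 0; EF_A = 4
ES_B = 4; EF_B = 4+7 = 11
ES_C = 4; EF_C = 4+5 = 9
ES_D = 11; EF_D = 11+3 = 14
ES_E = 11; EF_E = 11+3 = 14
ES_F = 9; EF_F = 9+6 = 15
ES_G = 4; EF_G = 4+12 = 16
ES_H = max(EF_D=14, EF_E=14, EF_F=15, EF_G=16) = 16; EF_H = 16+12 = 28
Expected project duration μ = 28 days. Critical path: A → G → H.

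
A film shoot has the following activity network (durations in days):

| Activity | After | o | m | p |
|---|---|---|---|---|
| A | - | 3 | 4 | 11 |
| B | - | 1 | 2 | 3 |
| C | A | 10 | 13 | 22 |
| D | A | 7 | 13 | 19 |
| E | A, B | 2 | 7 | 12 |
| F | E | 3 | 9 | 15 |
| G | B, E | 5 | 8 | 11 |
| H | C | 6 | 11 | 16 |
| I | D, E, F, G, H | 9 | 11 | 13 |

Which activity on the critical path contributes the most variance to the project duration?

C

te_A = (3 + 4·4 + 11)/6 = 30/6 = 5; σ²_A = ((11−3)/6)² = 1.778
te_B = (1 + 4·2 + 3)/6 = 12/6 = 2; σ²_B = ((3−1)/6)² = 0.111
te_C = (10 + 4·13 + 22)/6 = 84/6 = 14; σ²_C = ((22−10)/6)² = 4.000
te_D = (7 + 4·13 + 19)/6 = 78/6 = 13; σ²_D = ((19−7)/6)² = 4.000
te_E = (2 + 4·7 + 12)/6 = 42/6 = 7; σ²_E = ((12−2)/6)² = 2.778
te_F = (3 + 4·9 + 15)/6 = 54/6 = 9; σ²_F = ((15−3)/6)² = 4.000
te_G = (5 + 4·8 + 11)/6 = 48/6 = 8; σ²_G = ((11−5)/6)² = 1.000
te_H = (6 + 4·11 + 16)/6 = 66/6 = 11; σ²_H = ((16−6)/6)² = 2.778
te_I = (9 + 4·11 + 13)/6 = 66/6 = 11; σ²_I = ((13−9)/6)² = 0.444

Forward pass:
ES_A = 0; EF_A = 5
ES_B = 0; EF_B = 2
ES_C = 5; EF_C = 5+14 = 19
ES_D = 5; EF_D = 5+13 = 18
ES_E = max(EF_A=5, EF_B=2) = 5; EF_E = 5+7 = 12
ES_F = 12; EF_F = 12+9 = 21
ES_G = max(EF_B=2, EF_E=12) = 12; EF_G = 12+8 = 20
ES_H = 19; EF_H = 19+11 = 30
ES_I = max(EF_D=18, EF_E=12, EF_F=21, EF_G=20, EF_H=30) = 30; EF_I = 30+11 = 41
Expected project duration μ = 41 days. Critical path: A → C → H → I.

Variances on critical path: σ²_A=1.778, σ²_C=4.000, σ²_H=2.778, σ²_I=0.444.
Largest is σ²_C = 4.000.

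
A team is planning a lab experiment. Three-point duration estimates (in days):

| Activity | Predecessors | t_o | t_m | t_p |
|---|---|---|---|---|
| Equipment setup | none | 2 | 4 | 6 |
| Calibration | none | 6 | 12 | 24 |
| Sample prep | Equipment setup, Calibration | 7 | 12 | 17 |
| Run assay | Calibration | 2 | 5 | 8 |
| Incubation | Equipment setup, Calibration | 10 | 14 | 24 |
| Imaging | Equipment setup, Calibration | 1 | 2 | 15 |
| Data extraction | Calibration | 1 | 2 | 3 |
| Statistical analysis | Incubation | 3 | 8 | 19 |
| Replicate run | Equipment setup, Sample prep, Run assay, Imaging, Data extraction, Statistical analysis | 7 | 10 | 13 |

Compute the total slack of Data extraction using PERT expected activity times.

22 days

te_Equipment setup = (2 + 4·4 + 6)/6 = 24/6 = 4
te_Calibration = (6 + 4·12 + 24)/6 = 78/6 = 13
te_Sample prep = (7 + 4·12 + 17)/6 = 72/6 = 12
te_Run assay = (2 + 4·5 + 8)/6 = 30/6 = 5
te_Incubation = (10 + 4·14 + 24)/6 = 90/6 = 15
te_Imaging = (1 + 4·2 + 15)/6 = 24/6 = 4
te_Data extraction = (1 + 4·2 + 3)/6 = 12/6 = 2
te_Statistical analysis = (3 + 4·8 + 19)/6 = 54/6 = 9
te_Replicate run = (7 + 4·10 + 13)/6 = 60/6 = 10

Forward pass:
ES_Equipment setup = 0; EF_Equipment setup = 4
ES_Calibration = 0; EF_Calibration = 13
ES_Sample prep = max(EF_Equipment setup=4, EF_Calibration=13) = 13; EF_Sample prep = 13+12 = 25
ES_Run assay = 13; EF_Run assay = 13+5 = 18
ES_Incubation = max(EF_Equipment setup=4, EF_Calibration=13) = 13; EF_Incubation = 13+15 = 28
ES_Imaging = max(EF_Equipment setup=4, EF_Calibration=13) = 13; EF_Imaging = 13+4 = 17
ES_Data extraction = 13; EF_Data extraction = 13+2 = 15
ES_Statistical analysis = 28; EF_Statistical analysis = 28+9 = 37
ES_Replicate run = max(EF_Equipment setup=4, EF_Sample prep=25, EF_Run assay=18, EF_Imaging=17, EF_Data extraction=15, EF_Statistical analysis=37) = 37; EF_Replicate run = 37+10 = 47
Expected project duration μ = 47 days. Critical path: Calibration → Incubation → Statistical analysis → Replicate run.

Backward pass:
LF_Replicate run = 47; LS_Replicate run = 47−10 = 37
LF_Statistical analysis = LS_Replicate run = 37; LS_Statistical analysis = 37−9 = 28
LF_Data extraction = LS_Replicate run = 37; LS_Data extraction = 37−2 = 35
LF_Imaging = LS_Replicate run = 37; LS_Imaging = 37−4 = 33
LF_Incubation = LS_Statistical analysis = 28; LS_Incubation = 28−15 = 13
LF_Run assay = LS_Replicate run = 37; LS_Run assay = 37−5 = 32
LF_Sample prep = LS_Replicate run = 37; LS_Sample prep = 37−12 = 25
LF_Calibration = min(LS_Sample prep=25, LS_Run assay=32, LS_Incubation=13, LS_Imaging=33, LS_Data extraction=35) = 13; LS_Calibration = 13−13 = 0
LF_Equipment setup = min(LS_Sample prep=25, LS_Incubation=13, LS_Imaging=33, LS_Replicate run=37) = 13; LS_Equipment setup = 13−4 = 9
Slack_Data extraction = LS_Data extraction − ES_Data extraction = 35 − 13 = 22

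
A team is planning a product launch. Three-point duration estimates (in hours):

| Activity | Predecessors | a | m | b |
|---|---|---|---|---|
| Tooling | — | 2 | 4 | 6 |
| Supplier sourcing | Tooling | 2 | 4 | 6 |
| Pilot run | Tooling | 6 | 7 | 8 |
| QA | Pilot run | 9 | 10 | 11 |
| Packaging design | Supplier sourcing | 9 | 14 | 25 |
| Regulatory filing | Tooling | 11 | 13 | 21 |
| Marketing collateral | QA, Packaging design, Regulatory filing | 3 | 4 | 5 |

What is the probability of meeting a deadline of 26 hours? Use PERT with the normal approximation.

te_Tooling = (2 + 4·4 + 6)/6 = 24/6 = 4; σ²_Tooling = ((6−2)/6)² = 0.444
te_Supplier sourcing = (2 + 4·4 + 6)/6 = 24/6 = 4; σ²_Supplier sourcing = ((6−2)/6)² = 0.444
te_Pilot run = (6 + 4·7 + 8)/6 = 42/6 = 7; σ²_Pilot run = ((8−6)/6)² = 0.111
te_QA = (9 + 4·10 + 11)/6 = 60/6 = 10; σ²_QA = ((11−9)/6)² = 0.111
te_Packaging design = (9 + 4·14 + 25)/6 = 90/6 = 15; σ²_Packaging design = ((25−9)/6)² = 7.111
te_Regulatory filing = (11 + 4·13 + 21)/6 = 84/6 = 14; σ²_Regulatory filing = ((21−11)/6)² = 2.778
te_Marketing collateral = (3 + 4·4 + 5)/6 = 24/6 = 4; σ²_Marketing collateral = ((5−3)/6)² = 0.111

Forward pass:
ES_Tooling = 0; EF_Tooling = 4
ES_Supplier sourcing = 4; EF_Supplier sourcing = 4+4 = 8
ES_Pilot run = 4; EF_Pilot run = 4+7 = 11
ES_QA = 11; EF_QA = 11+10 = 21
ES_Packaging design = 8; EF_Packaging design = 8+15 = 23
ES_Regulatory filing = 4; EF_Regulatory filing = 4+14 = 18
ES_Marketing collateral = max(EF_QA=21, EF_Packaging design=23, EF_Regulatory filing=18) = 23; EF_Marketing collateral = 23+4 = 27
Expected project duration μ = 27 hours. Critical path: Tooling → Supplier sourcing → Packaging design → Marketing collateral.

Variance along critical path = 0.444 + 0.444 + 7.111 + 0.111 = 8.111; σ = √8.111 = 2.848 hours.
Z = (26 − 27) / 2.848 = -0.351
P(T ≤ 26) = Φ(-0.351) ≈ 0.363

0.363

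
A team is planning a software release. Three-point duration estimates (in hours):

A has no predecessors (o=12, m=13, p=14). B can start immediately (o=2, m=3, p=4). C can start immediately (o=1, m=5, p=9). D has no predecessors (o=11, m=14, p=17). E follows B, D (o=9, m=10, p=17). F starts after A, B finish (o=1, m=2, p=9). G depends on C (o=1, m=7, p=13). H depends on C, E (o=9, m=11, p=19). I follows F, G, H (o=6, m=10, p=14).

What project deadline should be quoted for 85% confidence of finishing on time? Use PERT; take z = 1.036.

49.8 hours

te_A = (12 + 4·13 + 14)/6 = 78/6 = 13; σ²_A = ((14−12)/6)² = 0.111
te_B = (2 + 4·3 + 4)/6 = 18/6 = 3; σ²_B = ((4−2)/6)² = 0.111
te_C = (1 + 4·5 + 9)/6 = 30/6 = 5; σ²_C = ((9−1)/6)² = 1.778
te_D = (11 + 4·14 + 17)/6 = 84/6 = 14; σ²_D = ((17−11)/6)² = 1.000
te_E = (9 + 4·10 + 17)/6 = 66/6 = 11; σ²_E = ((17−9)/6)² = 1.778
te_F = (1 + 4·2 + 9)/6 = 18/6 = 3; σ²_F = ((9−1)/6)² = 1.778
te_G = (1 + 4·7 + 13)/6 = 42/6 = 7; σ²_G = ((13−1)/6)² = 4.000
te_H = (9 + 4·11 + 19)/6 = 72/6 = 12; σ²_H = ((19−9)/6)² = 2.778
te_I = (6 + 4·10 + 14)/6 = 60/6 = 10; σ²_I = ((14−6)/6)² = 1.778

Forward pass:
ES_A = 0; EF_A = 13
ES_B = 0; EF_B = 3
ES_C = 0; EF_C = 5
ES_D = 0; EF_D = 14
ES_E = max(EF_B=3, EF_D=14) = 14; EF_E = 14+11 = 25
ES_F = max(EF_A=13, EF_B=3) = 13; EF_F = 13+3 = 16
ES_G = 5; EF_G = 5+7 = 12
ES_H = max(EF_C=5, EF_E=25) = 25; EF_H = 25+12 = 37
ES_I = max(EF_F=16, EF_G=12, EF_H=37) = 37; EF_I = 37+10 = 47
Expected project duration μ = 47 hours. Critical path: D → E → H → I.

Variance along critical path = 1.000 + 1.778 + 2.778 + 1.778 = 7.333; σ = 2.708 hours.
D = μ + z·σ = 47 + 1.036·2.708 = 49.8 hours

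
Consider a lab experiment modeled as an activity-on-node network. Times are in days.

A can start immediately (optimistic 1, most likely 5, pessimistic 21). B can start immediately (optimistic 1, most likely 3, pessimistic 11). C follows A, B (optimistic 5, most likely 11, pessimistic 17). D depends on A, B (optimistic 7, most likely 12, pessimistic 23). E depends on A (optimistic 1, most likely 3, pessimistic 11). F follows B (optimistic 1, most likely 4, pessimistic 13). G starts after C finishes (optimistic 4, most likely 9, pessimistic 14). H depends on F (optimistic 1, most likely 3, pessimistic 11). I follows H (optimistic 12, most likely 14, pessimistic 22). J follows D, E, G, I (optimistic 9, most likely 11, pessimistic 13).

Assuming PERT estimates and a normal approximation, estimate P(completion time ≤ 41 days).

te_A = (1 + 4·5 + 21)/6 = 42/6 = 7; σ²_A = ((21−1)/6)² = 11.111
te_B = (1 + 4·3 + 11)/6 = 24/6 = 4; σ²_B = ((11−1)/6)² = 2.778
te_C = (5 + 4·11 + 17)/6 = 66/6 = 11; σ²_C = ((17−5)/6)² = 4.000
te_D = (7 + 4·12 + 23)/6 = 78/6 = 13; σ²_D = ((23−7)/6)² = 7.111
te_E = (1 + 4·3 + 11)/6 = 24/6 = 4; σ²_E = ((11−1)/6)² = 2.778
te_F = (1 + 4·4 + 13)/6 = 30/6 = 5; σ²_F = ((13−1)/6)² = 4.000
te_G = (4 + 4·9 + 14)/6 = 54/6 = 9; σ²_G = ((14−4)/6)² = 2.778
te_H = (1 + 4·3 + 11)/6 = 24/6 = 4; σ²_H = ((11−1)/6)² = 2.778
te_I = (12 + 4·14 + 22)/6 = 90/6 = 15; σ²_I = ((22−12)/6)² = 2.778
te_J = (9 + 4·11 + 13)/6 = 66/6 = 11; σ²_J = ((13−9)/6)² = 0.444

Forward pass:
ES_A = 0; EF_A = 7
ES_B = 0; EF_B = 4
ES_C = max(EF_A=7, EF_B=4) = 7; EF_C = 7+11 = 18
ES_D = max(EF_A=7, EF_B=4) = 7; EF_D = 7+13 = 20
ES_E = 7; EF_E = 7+4 = 11
ES_F = 4; EF_F = 4+5 = 9
ES_G = 18; EF_G = 18+9 = 27
ES_H = 9; EF_H = 9+4 = 13
ES_I = 13; EF_I = 13+15 = 28
ES_J = max(EF_D=20, EF_E=11, EF_G=27, EF_I=28) = 28; EF_J = 28+11 = 39
Expected project duration μ = 39 days. Critical path: B → F → H → I → J.

Variance along critical path = 2.778 + 4.000 + 2.778 + 2.778 + 0.444 = 12.778; σ = √12.778 = 3.575 days.
Z = (41 − 39) / 3.575 = 0.560
P(T ≤ 41) = Φ(0.560) ≈ 0.712

0.712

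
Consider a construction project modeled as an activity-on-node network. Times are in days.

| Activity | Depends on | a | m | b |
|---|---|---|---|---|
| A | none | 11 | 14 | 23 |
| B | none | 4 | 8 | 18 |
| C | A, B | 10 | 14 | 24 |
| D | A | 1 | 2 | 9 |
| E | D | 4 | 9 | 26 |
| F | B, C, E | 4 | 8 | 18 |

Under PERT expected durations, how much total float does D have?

te_A = (11 + 4·14 + 23)/6 = 90/6 = 15
te_B = (4 + 4·8 + 18)/6 = 54/6 = 9
te_C = (10 + 4·14 + 24)/6 = 90/6 = 15
te_D = (1 + 4·2 + 9)/6 = 18/6 = 3
te_E = (4 + 4·9 + 26)/6 = 66/6 = 11
te_F = (4 + 4·8 + 18)/6 = 54/6 = 9

Forward pass:
ES_A = 0; EF_A = 15
ES_B = 0; EF_B = 9
ES_C = max(EF_A=15, EF_B=9) = 15; EF_C = 15+15 = 30
ES_D = 15; EF_D = 15+3 = 18
ES_E = 18; EF_E = 18+11 = 29
ES_F = max(EF_B=9, EF_C=30, EF_E=29) = 30; EF_F = 30+9 = 39
Expected project duration μ = 39 days. Critical path: A → C → F.

Backward pass:
LF_F = 39; LS_F = 39−9 = 30
LF_E = LS_F = 30; LS_E = 30−11 = 19
LF_D = LS_E = 19; LS_D = 19−3 = 16
LF_C = LS_F = 30; LS_C = 30−15 = 15
LF_B = min(LS_C=15, LS_F=30) = 15; LS_B = 15−9 = 6
LF_A = min(LS_C=15, LS_D=16) = 15; LS_A = 15−15 = 0
Slack_D = LS_D − ES_D = 16 − 15 = 1

1 days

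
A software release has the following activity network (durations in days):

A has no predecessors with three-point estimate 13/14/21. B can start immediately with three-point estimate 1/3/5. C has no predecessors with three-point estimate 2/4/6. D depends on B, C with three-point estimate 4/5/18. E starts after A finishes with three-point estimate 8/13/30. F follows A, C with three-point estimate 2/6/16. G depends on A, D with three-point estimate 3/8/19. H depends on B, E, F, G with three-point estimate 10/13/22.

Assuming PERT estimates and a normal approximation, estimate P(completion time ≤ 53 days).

te_A = (13 + 4·14 + 21)/6 = 90/6 = 15; σ²_A = ((21−13)/6)² = 1.778
te_B = (1 + 4·3 + 5)/6 = 18/6 = 3; σ²_B = ((5−1)/6)² = 0.444
te_C = (2 + 4·4 + 6)/6 = 24/6 = 4; σ²_C = ((6−2)/6)² = 0.444
te_D = (4 + 4·5 + 18)/6 = 42/6 = 7; σ²_D = ((18−4)/6)² = 5.444
te_E = (8 + 4·13 + 30)/6 = 90/6 = 15; σ²_E = ((30−8)/6)² = 13.444
te_F = (2 + 4·6 + 16)/6 = 42/6 = 7; σ²_F = ((16−2)/6)² = 5.444
te_G = (3 + 4·8 + 19)/6 = 54/6 = 9; σ²_G = ((19−3)/6)² = 7.111
te_H = (10 + 4·13 + 22)/6 = 84/6 = 14; σ²_H = ((22−10)/6)² = 4.000

Forward pass:
ES_A = 0; EF_A = 15
ES_B = 0; EF_B = 3
ES_C = 0; EF_C = 4
ES_D = max(EF_B=3, EF_C=4) = 4; EF_D = 4+7 = 11
ES_E = 15; EF_E = 15+15 = 30
ES_F = max(EF_A=15, EF_C=4) = 15; EF_F = 15+7 = 22
ES_G = max(EF_A=15, EF_D=11) = 15; EF_G = 15+9 = 24
ES_H = max(EF_B=3, EF_E=30, EF_F=22, EF_G=24) = 30; EF_H = 30+14 = 44
Expected project duration μ = 44 days. Critical path: A → E → H.

Variance along critical path = 1.778 + 13.444 + 4.000 = 19.222; σ = √19.222 = 4.384 days.
Z = (53 − 44) / 4.384 = 2.053
P(T ≤ 53) = Φ(2.053) ≈ 0.980

0.980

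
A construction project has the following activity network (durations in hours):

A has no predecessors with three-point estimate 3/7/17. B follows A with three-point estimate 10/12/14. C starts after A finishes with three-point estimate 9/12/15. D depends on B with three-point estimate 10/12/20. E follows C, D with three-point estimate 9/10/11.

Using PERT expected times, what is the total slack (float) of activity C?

te_A = (3 + 4·7 + 17)/6 = 48/6 = 8
te_B = (10 + 4·12 + 14)/6 = 72/6 = 12
te_C = (9 + 4·12 + 15)/6 = 72/6 = 12
te_D = (10 + 4·12 + 20)/6 = 78/6 = 13
te_E = (9 + 4·10 + 11)/6 = 60/6 = 10

Forward pass:
ES_A = 0; EF_A = 8
ES_B = 8; EF_B = 8+12 = 20
ES_C = 8; EF_C = 8+12 = 20
ES_D = 20; EF_D = 20+13 = 33
ES_E = max(EF_C=20, EF_D=33) = 33; EF_E = 33+10 = 43
Expected project duration μ = 43 hours. Critical path: A → B → D → E.

Backward pass:
LF_E = 43; LS_E = 43−10 = 33
LF_D = LS_E = 33; LS_D = 33−13 = 20
LF_C = LS_E = 33; LS_C = 33−12 = 21
LF_B = LS_D = 20; LS_B = 20−12 = 8
LF_A = min(LS_B=8, LS_C=21) = 8; LS_A = 8−8 = 0
Slack_C = LS_C − ES_C = 21 − 8 = 13

13 hours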